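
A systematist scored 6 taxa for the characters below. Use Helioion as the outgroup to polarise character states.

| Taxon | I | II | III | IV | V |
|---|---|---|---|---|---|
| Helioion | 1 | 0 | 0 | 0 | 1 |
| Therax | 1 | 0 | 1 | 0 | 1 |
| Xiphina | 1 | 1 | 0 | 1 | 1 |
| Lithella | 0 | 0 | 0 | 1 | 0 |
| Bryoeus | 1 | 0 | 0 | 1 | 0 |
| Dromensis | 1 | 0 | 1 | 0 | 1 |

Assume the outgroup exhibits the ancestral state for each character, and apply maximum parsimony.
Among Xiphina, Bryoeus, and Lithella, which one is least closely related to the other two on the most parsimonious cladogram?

Character polarity is set by the outgroup: the derived state is whichever differs from the outgroup's state, so for I, V the derived state is '0', and for the remaining characters it is '1'.
I (derived state '0') is unique to Lithella (autapomorphy; uninformative for grouping).
II (derived state '1') is unique to Xiphina (autapomorphy; uninformative for grouping).
III (derived state '1') is shared by Dromensis and Therax — a synapomorphy uniting that clade.
IV (derived state '1') is shared by Bryoeus, Lithella, and Xiphina — a synapomorphy uniting that clade.
Only Bryoeus and Lithella show the derived state '0' for V, supporting them as a clade.
Most parsimonious ingroup topology: ((Therax,Dromensis),(Xiphina,(Lithella,Bryoeus))).
Bryoeus and Lithella share a more recent common ancestor with each other than either does with Xiphina, so Xiphina is the least closely related of the three.

Xiphina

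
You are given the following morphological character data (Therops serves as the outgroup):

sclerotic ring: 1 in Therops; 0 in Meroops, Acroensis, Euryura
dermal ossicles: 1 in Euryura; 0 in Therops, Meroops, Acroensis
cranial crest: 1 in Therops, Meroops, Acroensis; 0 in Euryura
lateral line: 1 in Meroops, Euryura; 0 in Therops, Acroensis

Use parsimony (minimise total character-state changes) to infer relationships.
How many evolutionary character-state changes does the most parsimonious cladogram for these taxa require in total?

4

Character polarity is set by the outgroup: the derived state is whichever differs from the outgroup's state, so for sclerotic ring, cranial crest the derived state is '0', and for the remaining characters it is '1'.
All ingroup taxa share the derived state '0' for sclerotic ring; it defines the ingroup but does not resolve relationships within it.
dermal ossicles: derived state '1' in Euryura only — an autapomorphy, so it tells us nothing about relationships among taxa.
cranial crest: derived state '0' in Euryura only — an autapomorphy, so it tells us nothing about relationships among taxa.
lateral line (derived state '1') is shared by Euryura and Meroops — a synapomorphy uniting that clade.
Most parsimonious ingroup topology: ((Meroops,Euryura),Acroensis).
Changes per character on this tree: sclerotic ring: 1; dermal ossicles: 1; cranial crest: 1; lateral line: 1.
Total = 4.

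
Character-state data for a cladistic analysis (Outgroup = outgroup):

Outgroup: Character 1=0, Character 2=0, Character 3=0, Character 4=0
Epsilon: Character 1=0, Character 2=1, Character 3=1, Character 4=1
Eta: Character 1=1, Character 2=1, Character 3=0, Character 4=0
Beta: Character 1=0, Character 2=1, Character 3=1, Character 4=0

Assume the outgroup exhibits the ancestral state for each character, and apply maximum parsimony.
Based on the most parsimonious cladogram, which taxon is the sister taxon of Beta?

The outgroup has state '0' for every character, so '1' is the derived state throughout.
Character 1 (derived state '1') is unique to Eta (autapomorphy; uninformative for grouping).
Character 2 (derived state '1') is shared by all ingroup taxa — unites the whole ingroup.
Character 3: derived state '1' in Beta and Epsilon only — synapomorphy for {Beta, Epsilon}.
Character 4: derived state '1' in Epsilon only — an autapomorphy, so it tells us nothing about relationships among taxa.
Most parsimonious ingroup topology: ((Epsilon,Beta),Eta).
Beta and Epsilon form a cherry on this tree, so they are sister taxa.

Epsilon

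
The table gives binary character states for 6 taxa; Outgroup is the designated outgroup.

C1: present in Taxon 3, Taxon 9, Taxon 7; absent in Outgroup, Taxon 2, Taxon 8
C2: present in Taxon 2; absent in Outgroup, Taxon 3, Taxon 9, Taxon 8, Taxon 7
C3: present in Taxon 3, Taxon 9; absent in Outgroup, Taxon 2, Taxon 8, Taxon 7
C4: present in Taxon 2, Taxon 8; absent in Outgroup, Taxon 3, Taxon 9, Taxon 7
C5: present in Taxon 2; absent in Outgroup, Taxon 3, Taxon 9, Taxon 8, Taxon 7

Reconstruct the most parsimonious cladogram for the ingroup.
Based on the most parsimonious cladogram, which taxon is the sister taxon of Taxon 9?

Taxon 3

The outgroup has state 'absent' for every character, so 'present' is the derived state throughout.
C1 (derived state 'present') is shared by Taxon 3, Taxon 7, and Taxon 9 — a synapomorphy uniting that clade.
C2: derived state 'present' in Taxon 2 only — an autapomorphy, so it tells us nothing about relationships among taxa.
C3 (derived state 'present') is shared by Taxon 3 and Taxon 9 — a synapomorphy uniting that clade.
C4: derived state 'present' in Taxon 2 and Taxon 8 only — synapomorphy for {Taxon 2, Taxon 8}.
C5: derived state 'present' in Taxon 2 only — an autapomorphy, so it tells us nothing about relationships among taxa.
Most parsimonious ingroup topology: (((Taxon 3,Taxon 9),Taxon 7),(Taxon 2,Taxon 8)).
Taxon 9 and Taxon 3 form a cherry on this tree, so they are sister taxa.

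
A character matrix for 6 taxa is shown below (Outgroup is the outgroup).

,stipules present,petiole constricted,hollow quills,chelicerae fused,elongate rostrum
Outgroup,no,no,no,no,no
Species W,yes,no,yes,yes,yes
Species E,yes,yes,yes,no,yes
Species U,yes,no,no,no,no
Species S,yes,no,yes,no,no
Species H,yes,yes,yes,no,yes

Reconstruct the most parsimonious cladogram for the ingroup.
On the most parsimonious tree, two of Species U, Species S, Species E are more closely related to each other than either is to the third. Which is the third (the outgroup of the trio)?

Species U

The outgroup has state 'no' for every character, so 'yes' is the derived state throughout.
stipules present (derived state 'yes') is shared by all ingroup taxa — unites the whole ingroup.
petiole constricted (derived state 'yes') is shared by Species E and Species H — a synapomorphy uniting that clade.
Only Species E, Species H, Species S, and Species W show the derived state 'yes' for hollow quills, supporting them as a clade.
chelicerae fused: derived state 'yes' in Species W only — an autapomorphy, so it tells us nothing about relationships among taxa.
elongate rostrum (derived state 'yes') is shared by Species E, Species H, and Species W — a synapomorphy uniting that clade.
Most parsimonious ingroup topology: (((Species W,(Species E,Species H)),Species S),Species U).
Species S and Species E share a more recent common ancestor with each other than either does with Species U, so Species U is the least closely related of the three.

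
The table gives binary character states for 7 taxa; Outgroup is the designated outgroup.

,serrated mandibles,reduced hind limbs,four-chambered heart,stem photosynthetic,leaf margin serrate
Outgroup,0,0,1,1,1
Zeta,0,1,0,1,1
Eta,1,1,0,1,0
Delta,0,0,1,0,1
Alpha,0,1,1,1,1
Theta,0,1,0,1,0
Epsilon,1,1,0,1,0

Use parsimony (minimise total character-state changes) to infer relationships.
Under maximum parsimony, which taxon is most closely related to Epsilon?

Character polarity is set by the outgroup: the derived state is whichever differs from the outgroup's state, so for four-chambered heart, stem photosynthetic, leaf margin serrate the derived state is '0', and for the remaining characters it is '1'.
serrated mandibles (derived state '1') is shared by Epsilon and Eta — a synapomorphy uniting that clade.
reduced hind limbs (derived state '1') is shared by Alpha, Epsilon, Eta, Theta, and Zeta — a synapomorphy uniting that clade.
four-chambered heart (derived state '0') is shared by Epsilon, Eta, Theta, and Zeta — a synapomorphy uniting that clade.
stem photosynthetic (derived state '0') is unique to Delta (autapomorphy; uninformative for grouping).
Only Epsilon, Eta, and Theta show the derived state '0' for leaf margin serrate, supporting them as a clade.
Most parsimonious ingroup topology: (((Zeta,((Eta,Epsilon),Theta)),Alpha),Delta).
Epsilon and Eta form a cherry on this tree, so they are sister taxa.

Eta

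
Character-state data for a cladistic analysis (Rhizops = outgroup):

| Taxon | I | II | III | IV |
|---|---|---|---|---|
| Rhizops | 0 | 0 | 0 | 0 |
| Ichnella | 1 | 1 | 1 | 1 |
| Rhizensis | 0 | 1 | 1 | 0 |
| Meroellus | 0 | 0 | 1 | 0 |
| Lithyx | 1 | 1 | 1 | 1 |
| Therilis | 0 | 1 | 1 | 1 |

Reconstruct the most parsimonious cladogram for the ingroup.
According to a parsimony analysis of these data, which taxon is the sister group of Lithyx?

Ichnella

The outgroup has state '0' for every character, so '1' is the derived state throughout.
I (derived state '1') is shared by Ichnella and Lithyx — a synapomorphy uniting that clade.
II: derived state '1' in Ichnella, Lithyx, Rhizensis, and Therilis only — synapomorphy for {Ichnella, Lithyx, Rhizensis, Therilis}.
All ingroup taxa share the derived state '1' for III; it defines the ingroup but does not resolve relationships within it.
IV: derived state '1' in Ichnella, Lithyx, and Therilis only — synapomorphy for {Ichnella, Lithyx, Therilis}.
Most parsimonious ingroup topology: ((((Ichnella,Lithyx),Therilis),Rhizensis),Meroellus).
Lithyx and Ichnella form a cherry on this tree, so they are sister taxa.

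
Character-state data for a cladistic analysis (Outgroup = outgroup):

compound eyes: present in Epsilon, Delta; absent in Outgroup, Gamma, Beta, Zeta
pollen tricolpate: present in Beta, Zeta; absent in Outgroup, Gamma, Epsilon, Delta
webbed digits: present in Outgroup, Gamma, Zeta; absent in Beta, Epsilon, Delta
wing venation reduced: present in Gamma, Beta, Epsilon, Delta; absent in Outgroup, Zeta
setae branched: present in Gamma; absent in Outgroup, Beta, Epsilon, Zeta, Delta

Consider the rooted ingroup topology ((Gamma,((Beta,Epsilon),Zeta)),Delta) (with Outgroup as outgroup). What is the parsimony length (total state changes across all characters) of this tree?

9

Map each character onto ((Gamma,((Beta,Epsilon),Zeta)),Delta) (rooted by Outgroup) and count the minimum state changes it requires (Fitch parsimony):
compound eyes: 2; pollen tricolpate: 2; webbed digits: 2; wing venation reduced: 2; setae branched: 1.
Total tree length = 9.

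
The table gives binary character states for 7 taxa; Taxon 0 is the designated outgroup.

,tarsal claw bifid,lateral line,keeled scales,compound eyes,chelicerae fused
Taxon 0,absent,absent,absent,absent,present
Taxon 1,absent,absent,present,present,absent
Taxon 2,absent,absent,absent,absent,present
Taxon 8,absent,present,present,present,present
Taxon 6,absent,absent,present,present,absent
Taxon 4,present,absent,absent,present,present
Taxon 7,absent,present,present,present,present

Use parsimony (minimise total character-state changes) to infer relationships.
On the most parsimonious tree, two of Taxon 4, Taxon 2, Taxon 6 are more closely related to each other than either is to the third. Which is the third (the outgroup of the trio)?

Character polarity is set by the outgroup: the derived state is whichever differs from the outgroup's state, so for chelicerae fused the derived state is 'absent', and for the remaining characters it is 'present'.
tarsal claw bifid (derived state 'present') is unique to Taxon 4 (autapomorphy; uninformative for grouping).
Only Taxon 7 and Taxon 8 show the derived state 'present' for lateral line, supporting them as a clade.
Only Taxon 1, Taxon 6, Taxon 7, and Taxon 8 show the derived state 'present' for keeled scales, supporting them as a clade.
compound eyes: derived state 'present' in Taxon 1, Taxon 4, Taxon 6, Taxon 7, and Taxon 8 only — synapomorphy for {Taxon 1, Taxon 4, Taxon 6, Taxon 7, Taxon 8}.
chelicerae fused (derived state 'absent') is shared by Taxon 1 and Taxon 6 — a synapomorphy uniting that clade.
Most parsimonious ingroup topology: ((((Taxon 1,Taxon 6),(Taxon 8,Taxon 7)),Taxon 4),Taxon 2).
Taxon 6 and Taxon 4 share a more recent common ancestor with each other than either does with Taxon 2, so Taxon 2 is the least closely related of the three.

Taxon 2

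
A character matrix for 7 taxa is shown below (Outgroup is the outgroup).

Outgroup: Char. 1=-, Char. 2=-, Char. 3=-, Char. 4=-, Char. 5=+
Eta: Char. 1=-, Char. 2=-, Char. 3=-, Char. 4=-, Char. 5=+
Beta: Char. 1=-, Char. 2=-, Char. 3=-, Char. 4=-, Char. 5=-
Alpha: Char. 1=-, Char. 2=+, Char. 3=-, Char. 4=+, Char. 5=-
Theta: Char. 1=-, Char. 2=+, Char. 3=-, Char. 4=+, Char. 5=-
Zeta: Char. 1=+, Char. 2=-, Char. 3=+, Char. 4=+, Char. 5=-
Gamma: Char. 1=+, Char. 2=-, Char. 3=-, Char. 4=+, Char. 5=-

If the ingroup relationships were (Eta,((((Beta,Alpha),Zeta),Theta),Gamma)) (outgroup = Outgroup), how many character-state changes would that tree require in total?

Map each character onto (Eta,((((Beta,Alpha),Zeta),Theta),Gamma)) (rooted by Outgroup) and count the minimum state changes it requires (Fitch parsimony):
Char. 1: 2; Char. 2: 2; Char. 3: 1; Char. 4: 2; Char. 5: 1.
Total tree length = 8.

8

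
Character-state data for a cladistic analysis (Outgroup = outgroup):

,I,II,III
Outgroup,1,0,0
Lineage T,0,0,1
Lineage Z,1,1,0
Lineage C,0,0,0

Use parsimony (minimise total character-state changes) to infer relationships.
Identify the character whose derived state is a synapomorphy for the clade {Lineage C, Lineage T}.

Character polarity is set by the outgroup: the derived state is whichever differs from the outgroup's state, so for I the derived state is '0', and for the remaining characters it is '1'.
Only Lineage C and Lineage T show the derived state '0' for I, supporting them as a clade.
II (derived state '1') is unique to Lineage Z (autapomorphy; uninformative for grouping).
III (derived state '1') is unique to Lineage T (autapomorphy; uninformative for grouping).
Most parsimonious ingroup topology: ((Lineage T,Lineage C),Lineage Z).
The clade {Lineage C, Lineage T} is supported by I: its derived state '0' occurs in exactly those taxa and in no other taxon (including the outgroup).

I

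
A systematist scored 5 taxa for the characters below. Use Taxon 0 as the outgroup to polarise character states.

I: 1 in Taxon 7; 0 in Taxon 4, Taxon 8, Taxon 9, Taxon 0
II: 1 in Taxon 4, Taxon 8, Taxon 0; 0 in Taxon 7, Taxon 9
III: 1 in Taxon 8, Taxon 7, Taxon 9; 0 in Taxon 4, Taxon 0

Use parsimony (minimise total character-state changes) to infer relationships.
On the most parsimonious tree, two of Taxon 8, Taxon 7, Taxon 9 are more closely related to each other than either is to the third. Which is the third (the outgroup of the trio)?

Character polarity is set by the outgroup: the derived state is whichever differs from the outgroup's state, so for II the derived state is '0', and for the remaining characters it is '1'.
I: derived state '1' in Taxon 7 only — an autapomorphy, so it tells us nothing about relationships among taxa.
II: derived state '0' in Taxon 7 and Taxon 9 only — synapomorphy for {Taxon 7, Taxon 9}.
III (derived state '1') is shared by Taxon 7, Taxon 8, and Taxon 9 — a synapomorphy uniting that clade.
Most parsimonious ingroup topology: (Taxon 4,((Taxon 9,Taxon 7),Taxon 8)).
Taxon 7 and Taxon 9 share a more recent common ancestor with each other than either does with Taxon 8, so Taxon 8 is the least closely related of the three.

Taxon 8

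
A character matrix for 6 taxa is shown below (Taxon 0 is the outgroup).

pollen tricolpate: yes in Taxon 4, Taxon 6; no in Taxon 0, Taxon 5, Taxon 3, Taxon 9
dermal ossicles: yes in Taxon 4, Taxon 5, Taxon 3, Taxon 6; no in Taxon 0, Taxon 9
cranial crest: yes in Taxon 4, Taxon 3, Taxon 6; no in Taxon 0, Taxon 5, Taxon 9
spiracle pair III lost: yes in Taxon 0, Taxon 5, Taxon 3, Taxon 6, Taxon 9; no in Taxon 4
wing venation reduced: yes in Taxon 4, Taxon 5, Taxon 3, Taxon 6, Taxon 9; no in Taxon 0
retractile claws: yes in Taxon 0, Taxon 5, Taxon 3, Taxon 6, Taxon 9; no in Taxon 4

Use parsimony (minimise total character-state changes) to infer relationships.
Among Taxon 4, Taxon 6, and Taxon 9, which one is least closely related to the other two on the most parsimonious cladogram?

Taxon 9

Character polarity is set by the outgroup: the derived state is whichever differs from the outgroup's state, so for spiracle pair III lost, retractile claws the derived state is 'no', and for the remaining characters it is 'yes'.
Only Taxon 4 and Taxon 6 show the derived state 'yes' for pollen tricolpate, supporting them as a clade.
dermal ossicles: derived state 'yes' in Taxon 3, Taxon 4, Taxon 5, and Taxon 6 only — synapomorphy for {Taxon 3, Taxon 4, Taxon 5, Taxon 6}.
cranial crest (derived state 'yes') is shared by Taxon 3, Taxon 4, and Taxon 6 — a synapomorphy uniting that clade.
spiracle pair III lost (derived state 'no') is unique to Taxon 4 (autapomorphy; uninformative for grouping).
All ingroup taxa share the derived state 'yes' for wing venation reduced; it defines the ingroup but does not resolve relationships within it.
retractile claws: derived state 'no' in Taxon 4 only — an autapomorphy, so it tells us nothing about relationships among taxa.
Most parsimonious ingroup topology: ((((Taxon 4,Taxon 6),Taxon 3),Taxon 5),Taxon 9).
Taxon 4 and Taxon 6 share a more recent common ancestor with each other than either does with Taxon 9, so Taxon 9 is the least closely related of the three.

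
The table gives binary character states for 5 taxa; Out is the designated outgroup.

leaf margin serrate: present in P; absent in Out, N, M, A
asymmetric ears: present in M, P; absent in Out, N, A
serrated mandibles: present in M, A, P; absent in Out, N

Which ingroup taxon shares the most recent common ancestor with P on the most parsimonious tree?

M

The outgroup has state 'absent' for every character, so 'present' is the derived state throughout.
leaf margin serrate (derived state 'present') is unique to P (autapomorphy; uninformative for grouping).
asymmetric ears (derived state 'present') is shared by M and P — a synapomorphy uniting that clade.
serrated mandibles: derived state 'present' in A, M, and P only — synapomorphy for {A, M, P}.
Most parsimonious ingroup topology: (N,((M,P),A)).
P and M form a cherry on this tree, so they are sister taxa.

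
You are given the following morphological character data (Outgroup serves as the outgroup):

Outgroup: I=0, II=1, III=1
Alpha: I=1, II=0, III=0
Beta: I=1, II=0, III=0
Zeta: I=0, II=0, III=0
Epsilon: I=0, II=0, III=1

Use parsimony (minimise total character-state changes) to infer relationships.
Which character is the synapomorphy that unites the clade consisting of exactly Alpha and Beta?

I

Character polarity is set by the outgroup: the derived state is whichever differs from the outgroup's state, so for II, III the derived state is '0', and for the remaining characters it is '1'.
I (derived state '1') is shared by Alpha and Beta — a synapomorphy uniting that clade.
All ingroup taxa share the derived state '0' for II; it defines the ingroup but does not resolve relationships within it.
III: derived state '0' in Alpha, Beta, and Zeta only — synapomorphy for {Alpha, Beta, Zeta}.
Most parsimonious ingroup topology: (((Alpha,Beta),Zeta),Epsilon).
The clade {Alpha, Beta} is supported by I: its derived state '1' occurs in exactly those taxa and in no other taxon (including the outgroup).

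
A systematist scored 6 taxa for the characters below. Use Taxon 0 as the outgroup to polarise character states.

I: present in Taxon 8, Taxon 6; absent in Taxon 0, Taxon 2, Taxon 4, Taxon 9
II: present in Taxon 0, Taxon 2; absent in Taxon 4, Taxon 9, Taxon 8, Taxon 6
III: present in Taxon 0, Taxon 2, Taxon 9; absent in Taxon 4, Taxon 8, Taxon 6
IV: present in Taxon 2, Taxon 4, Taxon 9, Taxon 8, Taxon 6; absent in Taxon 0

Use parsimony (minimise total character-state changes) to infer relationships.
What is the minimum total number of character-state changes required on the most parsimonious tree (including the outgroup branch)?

4

Character polarity is set by the outgroup: the derived state is whichever differs from the outgroup's state, so for II, III the derived state is 'absent', and for the remaining characters it is 'present'.
I: derived state 'present' in Taxon 6 and Taxon 8 only — synapomorphy for {Taxon 6, Taxon 8}.
II: derived state 'absent' in Taxon 4, Taxon 6, Taxon 8, and Taxon 9 only — synapomorphy for {Taxon 4, Taxon 6, Taxon 8, Taxon 9}.
Only Taxon 4, Taxon 6, and Taxon 8 show the derived state 'absent' for III, supporting them as a clade.
All ingroup taxa share the derived state 'present' for IV; it defines the ingroup but does not resolve relationships within it.
Most parsimonious ingroup topology: (Taxon 2,((Taxon 4,(Taxon 8,Taxon 6)),Taxon 9)).
Changes per character on this tree: I: 1; II: 1; III: 1; IV: 1.
Total = 4.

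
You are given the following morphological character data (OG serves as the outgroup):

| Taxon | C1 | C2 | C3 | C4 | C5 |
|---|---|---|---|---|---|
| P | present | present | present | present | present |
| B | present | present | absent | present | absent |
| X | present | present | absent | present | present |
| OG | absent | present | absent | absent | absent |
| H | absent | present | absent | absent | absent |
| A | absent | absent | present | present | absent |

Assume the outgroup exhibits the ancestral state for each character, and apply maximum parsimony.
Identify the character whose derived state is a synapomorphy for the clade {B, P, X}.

Character polarity is set by the outgroup: the derived state is whichever differs from the outgroup's state, so for C2 the derived state is 'absent', and for the remaining characters it is 'present'.
Only B, P, and X show the derived state 'present' for C1, supporting them as a clade.
C2 (derived state 'absent') is unique to A (autapomorphy; uninformative for grouping).
C3 (state 'present') occurs in A and P but conflicts with the nesting implied by the other characters — most parsimoniously interpreted as homoplasy.
C4 (derived state 'present') is shared by A, B, P, and X — a synapomorphy uniting that clade.
Only P and X show the derived state 'present' for C5, supporting them as a clade.
Most parsimonious ingroup topology: ((A,((P,X),B)),H).
The clade {B, P, X} is supported by C1: its derived state 'present' occurs in exactly those taxa and in no other taxon (including the outgroup).

C1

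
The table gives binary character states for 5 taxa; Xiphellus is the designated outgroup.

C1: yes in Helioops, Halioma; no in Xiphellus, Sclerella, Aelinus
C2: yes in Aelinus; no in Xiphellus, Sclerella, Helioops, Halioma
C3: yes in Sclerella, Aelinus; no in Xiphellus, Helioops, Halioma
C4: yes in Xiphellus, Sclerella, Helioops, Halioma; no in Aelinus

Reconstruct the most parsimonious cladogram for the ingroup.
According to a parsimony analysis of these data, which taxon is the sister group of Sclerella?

Character polarity is set by the outgroup: the derived state is whichever differs from the outgroup's state, so for C4 the derived state is 'no', and for the remaining characters it is 'yes'.
Only Halioma and Helioops show the derived state 'yes' for C1, supporting them as a clade.
C2: derived state 'yes' in Aelinus only — an autapomorphy, so it tells us nothing about relationships among taxa.
C3: derived state 'yes' in Aelinus and Sclerella only — synapomorphy for {Aelinus, Sclerella}.
C4 (derived state 'no') is unique to Aelinus (autapomorphy; uninformative for grouping).
Most parsimonious ingroup topology: ((Sclerella,Aelinus),(Helioops,Halioma)).
Sclerella and Aelinus form a cherry on this tree, so they are sister taxa.

Aelinus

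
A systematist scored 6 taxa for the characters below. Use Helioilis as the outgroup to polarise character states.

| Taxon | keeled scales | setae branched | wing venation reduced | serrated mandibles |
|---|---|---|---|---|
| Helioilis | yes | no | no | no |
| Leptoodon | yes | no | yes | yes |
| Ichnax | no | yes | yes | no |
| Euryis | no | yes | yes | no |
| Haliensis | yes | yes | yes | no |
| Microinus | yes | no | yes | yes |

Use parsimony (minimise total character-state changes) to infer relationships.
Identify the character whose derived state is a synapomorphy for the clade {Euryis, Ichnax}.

Character polarity is set by the outgroup: the derived state is whichever differs from the outgroup's state, so for keeled scales the derived state is 'no', and for the remaining characters it is 'yes'.
keeled scales (derived state 'no') is shared by Euryis and Ichnax — a synapomorphy uniting that clade.
Only Euryis, Haliensis, and Ichnax show the derived state 'yes' for setae branched, supporting them as a clade.
All ingroup taxa share the derived state 'yes' for wing venation reduced; it defines the ingroup but does not resolve relationships within it.
serrated mandibles: derived state 'yes' in Leptoodon and Microinus only — synapomorphy for {Leptoodon, Microinus}.
Most parsimonious ingroup topology: ((Leptoodon,Microinus),((Ichnax,Euryis),Haliensis)).
The clade {Euryis, Ichnax} is supported by keeled scales: its derived state 'no' occurs in exactly those taxa and in no other taxon (including the outgroup).

keeled scales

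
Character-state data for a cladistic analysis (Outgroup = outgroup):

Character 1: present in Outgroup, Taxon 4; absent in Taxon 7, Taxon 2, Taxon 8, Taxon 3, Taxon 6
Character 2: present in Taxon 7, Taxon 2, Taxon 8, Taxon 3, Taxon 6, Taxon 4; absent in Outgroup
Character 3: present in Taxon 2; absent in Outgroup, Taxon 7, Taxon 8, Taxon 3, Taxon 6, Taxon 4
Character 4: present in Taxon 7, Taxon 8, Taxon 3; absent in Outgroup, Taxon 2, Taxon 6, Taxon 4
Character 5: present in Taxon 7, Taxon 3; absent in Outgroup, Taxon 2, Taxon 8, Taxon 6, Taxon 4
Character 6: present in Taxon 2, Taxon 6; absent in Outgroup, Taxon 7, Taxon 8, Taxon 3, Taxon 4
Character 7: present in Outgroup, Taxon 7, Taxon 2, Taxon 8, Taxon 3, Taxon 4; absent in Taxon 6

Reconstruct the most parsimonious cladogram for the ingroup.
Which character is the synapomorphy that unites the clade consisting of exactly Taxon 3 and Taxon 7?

Character 5

Character polarity is set by the outgroup: the derived state is whichever differs from the outgroup's state, so for Character 1, Character 7 the derived state is 'absent', and for the remaining characters it is 'present'.
Character 1: derived state 'absent' in Taxon 2, Taxon 3, Taxon 6, Taxon 7, and Taxon 8 only — synapomorphy for {Taxon 2, Taxon 3, Taxon 6, Taxon 7, Taxon 8}.
All ingroup taxa share the derived state 'present' for Character 2; it defines the ingroup but does not resolve relationships within it.
Character 3: derived state 'present' in Taxon 2 only — an autapomorphy, so it tells us nothing about relationships among taxa.
Only Taxon 3, Taxon 7, and Taxon 8 show the derived state 'present' for Character 4, supporting them as a clade.
Character 5: derived state 'present' in Taxon 3 and Taxon 7 only — synapomorphy for {Taxon 3, Taxon 7}.
Only Taxon 2 and Taxon 6 show the derived state 'present' for Character 6, supporting them as a clade.
Character 7: derived state 'absent' in Taxon 6 only — an autapomorphy, so it tells us nothing about relationships among taxa.
Most parsimonious ingroup topology: ((((Taxon 7,Taxon 3),Taxon 8),(Taxon 2,Taxon 6)),Taxon 4).
The clade {Taxon 3, Taxon 7} is supported by Character 5: its derived state 'present' occurs in exactly those taxa and in no other taxon (including the outgroup).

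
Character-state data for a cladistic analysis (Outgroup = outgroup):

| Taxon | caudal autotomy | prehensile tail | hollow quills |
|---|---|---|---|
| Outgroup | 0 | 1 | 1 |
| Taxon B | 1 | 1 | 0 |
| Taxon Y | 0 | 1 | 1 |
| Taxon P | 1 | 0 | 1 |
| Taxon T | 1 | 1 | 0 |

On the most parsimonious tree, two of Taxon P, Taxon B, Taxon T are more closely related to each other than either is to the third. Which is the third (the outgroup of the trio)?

Character polarity is set by the outgroup: the derived state is whichever differs from the outgroup's state, so for prehensile tail, hollow quills the derived state is '0', and for the remaining characters it is '1'.
caudal autotomy (derived state '1') is shared by Taxon B, Taxon P, and Taxon T — a synapomorphy uniting that clade.
prehensile tail (derived state '0') is unique to Taxon P (autapomorphy; uninformative for grouping).
hollow quills (derived state '0') is shared by Taxon B and Taxon T — a synapomorphy uniting that clade.
Most parsimonious ingroup topology: (((Taxon B,Taxon T),Taxon P),Taxon Y).
Taxon T and Taxon B share a more recent common ancestor with each other than either does with Taxon P, so Taxon P is the least closely related of the three.

Taxon P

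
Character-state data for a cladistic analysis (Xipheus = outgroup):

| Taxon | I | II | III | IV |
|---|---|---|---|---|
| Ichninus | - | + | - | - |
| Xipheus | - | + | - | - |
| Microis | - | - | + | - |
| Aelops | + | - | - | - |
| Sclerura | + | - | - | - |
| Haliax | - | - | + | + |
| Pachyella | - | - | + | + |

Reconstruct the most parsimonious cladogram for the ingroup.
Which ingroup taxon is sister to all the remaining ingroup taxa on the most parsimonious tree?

Ichninus

Character polarity is set by the outgroup: the derived state is whichever differs from the outgroup's state, so for II the derived state is '-', and for the remaining characters it is '+'.
I: derived state '+' in Aelops and Sclerura only — synapomorphy for {Aelops, Sclerura}.
II: derived state '-' in Aelops, Haliax, Microis, Pachyella, and Sclerura only — synapomorphy for {Aelops, Haliax, Microis, Pachyella, Sclerura}.
III: derived state '+' in Haliax, Microis, and Pachyella only — synapomorphy for {Haliax, Microis, Pachyella}.
Only Haliax and Pachyella show the derived state '+' for IV, supporting them as a clade.
Most parsimonious ingroup topology: ((((Pachyella,Haliax),Microis),(Sclerura,Aelops)),Ichninus).
Ichninus is sister to the clade containing all other ingroup taxa, so it is the earliest-diverging (most basal) ingroup lineage.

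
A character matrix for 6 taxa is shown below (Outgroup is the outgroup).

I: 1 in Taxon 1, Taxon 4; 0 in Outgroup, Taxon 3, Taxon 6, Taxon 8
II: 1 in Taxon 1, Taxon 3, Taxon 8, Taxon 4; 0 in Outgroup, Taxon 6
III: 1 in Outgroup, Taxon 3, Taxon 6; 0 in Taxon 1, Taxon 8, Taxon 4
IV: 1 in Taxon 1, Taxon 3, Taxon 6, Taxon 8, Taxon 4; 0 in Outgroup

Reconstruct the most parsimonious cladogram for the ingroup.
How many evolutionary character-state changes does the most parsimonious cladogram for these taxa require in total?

4

Character polarity is set by the outgroup: the derived state is whichever differs from the outgroup's state, so for III the derived state is '0', and for the remaining characters it is '1'.
Only Taxon 1 and Taxon 4 show the derived state '1' for I, supporting them as a clade.
Only Taxon 1, Taxon 3, Taxon 4, and Taxon 8 show the derived state '1' for II, supporting them as a clade.
III (derived state '0') is shared by Taxon 1, Taxon 4, and Taxon 8 — a synapomorphy uniting that clade.
IV (derived state '1') is shared by all ingroup taxa — unites the whole ingroup.
Most parsimonious ingroup topology: ((((Taxon 1,Taxon 4),Taxon 8),Taxon 3),Taxon 6).
Changes per character on this tree: I: 1; II: 1; III: 1; IV: 1.
Total = 4.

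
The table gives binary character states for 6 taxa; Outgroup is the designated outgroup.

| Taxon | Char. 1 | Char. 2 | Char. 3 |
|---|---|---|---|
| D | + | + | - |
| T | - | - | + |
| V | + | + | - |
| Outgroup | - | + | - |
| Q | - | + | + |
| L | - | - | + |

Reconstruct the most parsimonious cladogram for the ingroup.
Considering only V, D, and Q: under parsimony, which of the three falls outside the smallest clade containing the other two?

Character polarity is set by the outgroup: the derived state is whichever differs from the outgroup's state, so for Char. 2 the derived state is '-', and for the remaining characters it is '+'.
Char. 1: derived state '+' in D and V only — synapomorphy for {D, V}.
Only L and T show the derived state '-' for Char. 2, supporting them as a clade.
Char. 3 (derived state '+') is shared by L, Q, and T — a synapomorphy uniting that clade.
Most parsimonious ingroup topology: (((L,T),Q),(V,D)).
V and D share a more recent common ancestor with each other than either does with Q, so Q is the least closely related of the three.

Q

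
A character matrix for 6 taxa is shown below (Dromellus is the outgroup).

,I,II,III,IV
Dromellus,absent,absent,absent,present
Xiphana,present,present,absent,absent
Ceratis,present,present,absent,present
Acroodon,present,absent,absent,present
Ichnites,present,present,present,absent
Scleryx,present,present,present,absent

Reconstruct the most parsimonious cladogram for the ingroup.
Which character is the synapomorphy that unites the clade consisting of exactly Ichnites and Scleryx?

III

Character polarity is set by the outgroup: the derived state is whichever differs from the outgroup's state, so for IV the derived state is 'absent', and for the remaining characters it is 'present'.
I (derived state 'present') is shared by all ingroup taxa — unites the whole ingroup.
II (derived state 'present') is shared by Ceratis, Ichnites, Scleryx, and Xiphana — a synapomorphy uniting that clade.
III (derived state 'present') is shared by Ichnites and Scleryx — a synapomorphy uniting that clade.
IV (derived state 'absent') is shared by Ichnites, Scleryx, and Xiphana — a synapomorphy uniting that clade.
Most parsimonious ingroup topology: (((Xiphana,(Ichnites,Scleryx)),Ceratis),Acroodon).
The clade {Ichnites, Scleryx} is supported by III: its derived state 'present' occurs in exactly those taxa and in no other taxon (including the outgroup).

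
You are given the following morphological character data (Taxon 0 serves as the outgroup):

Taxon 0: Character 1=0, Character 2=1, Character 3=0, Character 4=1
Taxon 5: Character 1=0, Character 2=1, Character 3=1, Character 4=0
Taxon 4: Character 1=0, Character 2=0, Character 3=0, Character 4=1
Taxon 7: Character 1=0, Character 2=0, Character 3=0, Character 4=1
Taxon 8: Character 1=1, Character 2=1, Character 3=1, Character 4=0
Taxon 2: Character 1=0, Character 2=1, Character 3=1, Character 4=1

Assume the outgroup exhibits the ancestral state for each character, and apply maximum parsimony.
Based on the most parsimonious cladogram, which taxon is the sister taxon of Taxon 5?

Character polarity is set by the outgroup: the derived state is whichever differs from the outgroup's state, so for Character 2, Character 4 the derived state is '0', and for the remaining characters it is '1'.
Character 1 (derived state '1') is unique to Taxon 8 (autapomorphy; uninformative for grouping).
Character 2: derived state '0' in Taxon 4 and Taxon 7 only — synapomorphy for {Taxon 4, Taxon 7}.
Character 3: derived state '1' in Taxon 2, Taxon 5, and Taxon 8 only — synapomorphy for {Taxon 2, Taxon 5, Taxon 8}.
Only Taxon 5 and Taxon 8 show the derived state '0' for Character 4, supporting them as a clade.
Most parsimonious ingroup topology: (((Taxon 5,Taxon 8),Taxon 2),(Taxon 4,Taxon 7)).
Taxon 5 and Taxon 8 form a cherry on this tree, so they are sister taxa.

Taxon 8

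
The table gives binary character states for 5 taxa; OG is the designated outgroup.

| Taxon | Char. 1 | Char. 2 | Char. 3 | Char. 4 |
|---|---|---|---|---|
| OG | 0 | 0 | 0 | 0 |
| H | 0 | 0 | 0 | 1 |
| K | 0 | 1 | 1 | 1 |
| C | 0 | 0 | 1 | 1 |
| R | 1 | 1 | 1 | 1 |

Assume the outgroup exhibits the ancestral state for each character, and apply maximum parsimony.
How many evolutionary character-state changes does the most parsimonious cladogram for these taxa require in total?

The outgroup has state '0' for every character, so '1' is the derived state throughout.
Char. 1 (derived state '1') is unique to R (autapomorphy; uninformative for grouping).
Only K and R show the derived state '1' for Char. 2, supporting them as a clade.
Char. 3 (derived state '1') is shared by C, K, and R — a synapomorphy uniting that clade.
All ingroup taxa share the derived state '1' for Char. 4; it defines the ingroup but does not resolve relationships within it.
Most parsimonious ingroup topology: (H,((K,R),C)).
Changes per character on this tree: Char. 1: 1; Char. 2: 1; Char. 3: 1; Char. 4: 1.
Total = 4.

4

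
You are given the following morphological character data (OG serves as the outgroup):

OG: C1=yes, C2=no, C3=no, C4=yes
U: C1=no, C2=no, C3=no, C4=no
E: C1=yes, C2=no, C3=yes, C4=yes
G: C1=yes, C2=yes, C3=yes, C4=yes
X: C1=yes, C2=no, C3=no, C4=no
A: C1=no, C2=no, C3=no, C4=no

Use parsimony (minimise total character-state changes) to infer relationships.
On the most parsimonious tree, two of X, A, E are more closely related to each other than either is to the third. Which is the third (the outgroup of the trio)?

Character polarity is set by the outgroup: the derived state is whichever differs from the outgroup's state, so for C1, C4 the derived state is 'no', and for the remaining characters it is 'yes'.
Only A and U show the derived state 'no' for C1, supporting them as a clade.
C2 (derived state 'yes') is unique to G (autapomorphy; uninformative for grouping).
C3 (derived state 'yes') is shared by E and G — a synapomorphy uniting that clade.
C4 (derived state 'no') is shared by A, U, and X — a synapomorphy uniting that clade.
Most parsimonious ingroup topology: (((U,A),X),(E,G)).
A and X share a more recent common ancestor with each other than either does with E, so E is the least closely related of the three.

E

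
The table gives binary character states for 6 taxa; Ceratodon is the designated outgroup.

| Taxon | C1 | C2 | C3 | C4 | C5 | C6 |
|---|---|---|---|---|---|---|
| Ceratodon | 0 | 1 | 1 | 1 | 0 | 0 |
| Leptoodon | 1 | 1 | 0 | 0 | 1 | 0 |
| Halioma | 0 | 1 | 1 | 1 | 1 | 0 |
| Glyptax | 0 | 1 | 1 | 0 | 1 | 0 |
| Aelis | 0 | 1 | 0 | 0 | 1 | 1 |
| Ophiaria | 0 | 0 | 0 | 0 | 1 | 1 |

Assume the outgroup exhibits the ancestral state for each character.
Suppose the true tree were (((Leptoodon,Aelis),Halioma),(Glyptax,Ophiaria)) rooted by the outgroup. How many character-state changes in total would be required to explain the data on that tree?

Map each character onto (((Leptoodon,Aelis),Halioma),(Glyptax,Ophiaria)) (rooted by Ceratodon) and count the minimum state changes it requires (Fitch parsimony):
C1: 1; C2: 1; C3: 2; C4: 2; C5: 1; C6: 2.
Total tree length = 9.

9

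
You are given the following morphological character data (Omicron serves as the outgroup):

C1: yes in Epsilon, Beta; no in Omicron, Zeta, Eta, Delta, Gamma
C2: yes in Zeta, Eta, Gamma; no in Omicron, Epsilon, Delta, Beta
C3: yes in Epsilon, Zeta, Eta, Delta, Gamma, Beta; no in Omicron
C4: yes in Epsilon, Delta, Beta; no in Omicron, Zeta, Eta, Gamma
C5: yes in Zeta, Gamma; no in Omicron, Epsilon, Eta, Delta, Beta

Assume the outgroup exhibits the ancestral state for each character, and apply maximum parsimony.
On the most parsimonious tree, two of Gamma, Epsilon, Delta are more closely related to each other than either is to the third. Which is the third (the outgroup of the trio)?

Gamma

The outgroup has state 'no' for every character, so 'yes' is the derived state throughout.
C1: derived state 'yes' in Beta and Epsilon only — synapomorphy for {Beta, Epsilon}.
C2 (derived state 'yes') is shared by Eta, Gamma, and Zeta — a synapomorphy uniting that clade.
C3 (derived state 'yes') is shared by all ingroup taxa — unites the whole ingroup.
C4: derived state 'yes' in Beta, Delta, and Epsilon only — synapomorphy for {Beta, Delta, Epsilon}.
Only Gamma and Zeta show the derived state 'yes' for C5, supporting them as a clade.
Most parsimonious ingroup topology: (((Epsilon,Beta),Delta),((Zeta,Gamma),Eta)).
Delta and Epsilon share a more recent common ancestor with each other than either does with Gamma, so Gamma is the least closely related of the three.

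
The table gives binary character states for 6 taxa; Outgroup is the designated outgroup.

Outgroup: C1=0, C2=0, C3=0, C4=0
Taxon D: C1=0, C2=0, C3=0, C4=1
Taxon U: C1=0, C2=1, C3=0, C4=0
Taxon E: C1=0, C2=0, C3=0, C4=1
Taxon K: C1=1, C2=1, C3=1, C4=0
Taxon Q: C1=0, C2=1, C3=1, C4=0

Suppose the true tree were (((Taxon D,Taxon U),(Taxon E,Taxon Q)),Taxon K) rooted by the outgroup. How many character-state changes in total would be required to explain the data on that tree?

Map each character onto (((Taxon D,Taxon U),(Taxon E,Taxon Q)),Taxon K) (rooted by Outgroup) and count the minimum state changes it requires (Fitch parsimony):
C1: 1; C2: 3; C3: 2; C4: 2.
Total tree length = 8.

8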